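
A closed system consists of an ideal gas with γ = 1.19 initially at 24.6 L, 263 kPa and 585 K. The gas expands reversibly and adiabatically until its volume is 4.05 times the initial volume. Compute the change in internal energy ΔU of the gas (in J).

-7950 J

n = P₁V₁/(RT₁) = 263×24.6/(8.314×585) = 1.33 mol.
Adiabatic: TV^(γ−1) = const ⇒ T₂ = 585×(0.247)^0.190 = 448 K; PV^γ = const ⇒ P₂ = 49.8 kPa.
For an ideal gas ΔU = nCvΔT with Cv = R/(γ−1) = 43.8 J/(mol·K).
ΔU = 1.33×43.8×(448−585) = -7950 J.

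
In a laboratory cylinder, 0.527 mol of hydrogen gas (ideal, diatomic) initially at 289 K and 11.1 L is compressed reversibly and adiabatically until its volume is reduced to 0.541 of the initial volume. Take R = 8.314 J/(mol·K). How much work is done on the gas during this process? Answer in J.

882 J

P₁ = nRT₁/V₁ = 0.527×8.314×289/11.1 = 114 kPa.
Adiabatic: TV^(γ−1) = const ⇒ T₂ = 289×(1.85)^0.400 = 370 K; PV^γ = const ⇒ P₂ = 270 kPa.
ΔU = nCvΔT = 0.527×20.8×(370−289) = 882 J.
Q = 0 for an adiabatic process, so W = −ΔU = -882 J.
Work done on the gas = −W_by = 882 J.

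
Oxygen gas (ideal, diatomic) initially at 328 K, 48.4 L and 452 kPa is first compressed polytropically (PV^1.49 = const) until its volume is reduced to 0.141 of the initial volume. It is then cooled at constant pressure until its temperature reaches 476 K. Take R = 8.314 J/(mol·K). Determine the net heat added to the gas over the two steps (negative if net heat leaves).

n = P₁V₁/(RT₁) = 452×48.4/(8.314×328) = 8.02 mol.
Step 1 — Polytropic n=1.49: T₂ = T₁(V₁/V₂)^(n−1) = 328×(7.09)^0.49 = 857 K; P₂ = P₁(V₁/V₂)^n = 8370 kPa.
W = (P₁V₁−P₂V₂)/(n−1) = (452×48.4−8370×6.82)/0.49 = -71900 J.
ΔU = nCvΔT = 8.02×20.8×(857−328) = 88100 J.
Q = ΔU + W = 16200 J.
State after step 1: P = 8370 kPa, V = 6.82 L, T = 857 K.
Step 2 — Isobaric: P stays 8370 kPa; V/T = const ⇒ T₂ = 476 K, V₂ = 3.79 L.
W = PΔV = 8370×(3.79−6.82) kPa·L = -25400 J.
ΔU = nCvΔT = 8.02×20.8×(476−857) = -63500 J.
Q = ΔU + W = nCpΔT = -88800 J.
Net over both steps: W = -97300 J, Q = -72700 J, ΔU = 24700 J.

-72700 J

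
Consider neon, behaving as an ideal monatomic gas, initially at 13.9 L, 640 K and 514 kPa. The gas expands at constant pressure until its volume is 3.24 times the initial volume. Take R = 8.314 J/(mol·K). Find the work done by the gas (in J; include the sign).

16000 J

n = P₁V₁/(RT₁) = 514×13.9/(8.314×640) = 1.34 mol.
Isobaric: P stays 514 kPa; V/T = const ⇒ T₂ = 2070 K, V₂ = 45.0 L.
W = PΔV = 514×(45.0−13.9) kPa·L = 16000 J.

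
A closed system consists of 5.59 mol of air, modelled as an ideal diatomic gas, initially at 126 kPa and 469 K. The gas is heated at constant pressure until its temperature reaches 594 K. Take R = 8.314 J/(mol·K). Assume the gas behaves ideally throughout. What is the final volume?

219 L

V₁ = nRT₁/P₁ = 5.59×8.314×469/126 = 173 L.
Isobaric: P stays 126 kPa; V/T = const ⇒ T₂ = 594 K, V₂ = 219 L.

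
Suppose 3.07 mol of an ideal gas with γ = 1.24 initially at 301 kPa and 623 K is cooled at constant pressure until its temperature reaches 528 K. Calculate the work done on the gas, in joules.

2420 J

V₁ = nRT₁/P₁ = 3.07×8.314×623/301 = 52.8 L.
Isobaric: P stays 301 kPa; V/T = const ⇒ T₂ = 528 K, V₂ = 44.8 L.
W = PΔV = 301×(44.8−52.8) kPa·L = -2420 J.
Work done on the gas = −W_by = 2420 J.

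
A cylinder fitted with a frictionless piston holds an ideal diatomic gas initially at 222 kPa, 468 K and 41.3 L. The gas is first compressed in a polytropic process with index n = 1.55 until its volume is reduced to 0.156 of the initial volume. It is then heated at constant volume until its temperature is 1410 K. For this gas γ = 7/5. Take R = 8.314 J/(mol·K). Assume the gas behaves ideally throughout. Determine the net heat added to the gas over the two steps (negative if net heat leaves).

n = P₁V₁/(RT₁) = 222×41.3/(8.314×468) = 2.36 mol.
Step 1 — Polytropic n=1.55: T₂ = T₁(V₁/V₂)^(n−1) = 468×(6.41)^0.55 = 1300 K; P₂ = P₁(V₁/V₂)^n = 3950 kPa.
W = (P₁V₁−P₂V₂)/(n−1) = (222×41.3−3950×6.44)/0.55 = -29600 J.
ΔU = nCvΔT = 2.36×20.8×(1300−468) = 40800 J.
Q = ΔU + W = 11100 J.
State after step 1: P = 3950 kPa, V = 6.44 L, T = 1300 K.
Step 2 — Isochoric: V stays 6.44 L; P/T = const ⇒ T₂ = 1410 K, P₂ = 4290 kPa.
W = 0 (no volume change).
ΔU = nCvΔT = 2.36×20.8×(1410−1300) = 5380 J.
Q = ΔU = 5380 J.
Net over both steps: W = -29600 J, Q = 16500 J, ΔU = 46100 J.

16500 J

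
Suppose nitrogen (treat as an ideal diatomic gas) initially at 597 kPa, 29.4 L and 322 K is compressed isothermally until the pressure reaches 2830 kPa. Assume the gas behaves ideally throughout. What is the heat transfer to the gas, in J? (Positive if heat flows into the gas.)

-27300 J

n = P₁V₁/(RT₁) = 597×29.4/(8.314×322) = 6.56 mol.
Isothermal: T stays 322 K; PV = const ⇒ V₂ = 6.20 L, P₂ = 2830 kPa.
ΔU = 0 (ideal gas, T constant).
W = nRT ln(V₂/V₁) = 6.56×8.314×322×ln(0.211) = -27300 J.
Q = ΔU + W = -27300 J.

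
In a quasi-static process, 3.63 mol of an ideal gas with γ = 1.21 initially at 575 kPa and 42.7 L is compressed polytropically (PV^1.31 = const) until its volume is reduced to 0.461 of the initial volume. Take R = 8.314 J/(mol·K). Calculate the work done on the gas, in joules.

T₁ = P₁V₁/(nR) = 575×42.7/(3.63×8.314) = 814 K.
Polytropic n=1.31: T₂ = T₁(V₁/V₂)^(n−1) = 814×(2.17)^0.31 = 1030 K; P₂ = P₁(V₁/V₂)^n = 1590 kPa.
W = (P₁V₁−P₂V₂)/(n−1) = (575×42.7−1590×19.7)/0.31 = -21500 J.
Work done on the gas = −W_by = 21500 J.

21500 J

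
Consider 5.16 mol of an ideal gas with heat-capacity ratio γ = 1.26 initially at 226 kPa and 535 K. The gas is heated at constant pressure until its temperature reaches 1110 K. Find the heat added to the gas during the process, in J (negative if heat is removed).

V₁ = nRT₁/P₁ = 5.16×8.314×535/226 = 102 L.
Isobaric: P stays 226 kPa; V/T = const ⇒ T₂ = 1110 K, V₂ = 211 L.
W = PΔV = 226×(211−102) kPa·L = 24700 J.
ΔU = nCvΔT = 5.16×32.0×(1110−535) = 94900 J.
Q = ΔU + W = nCpΔT = 120000 J.

120000 J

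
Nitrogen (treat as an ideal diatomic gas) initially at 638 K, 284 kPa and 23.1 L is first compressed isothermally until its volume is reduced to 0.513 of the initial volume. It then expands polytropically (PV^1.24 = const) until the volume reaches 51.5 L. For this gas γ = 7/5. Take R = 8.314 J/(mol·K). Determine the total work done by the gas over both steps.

3740 J

n = P₁V₁/(RT₁) = 284×23.1/(8.314×638) = 1.24 mol.
Step 1 — Isothermal: T stays 638 K; PV = const ⇒ V₂ = 11.9 L, P₂ = 554 kPa.
ΔU = 0 (ideal gas, T constant).
W = nRT ln(V₂/V₁) = 1.24×8.314×638×ln(0.513) = -4380 J.
Q = ΔU + W = -4380 J.
State after step 1: P = 554 kPa, V = 11.9 L, T = 638 K.
Step 2 — Polytropic n=1.24: T₂ = T₁(V₁/V₂)^(n−1) = 638×(0.230)^0.24 = 448 K; P₂ = P₁(V₁/V₂)^n = 89.5 kPa.
W = (P₁V₁−P₂V₂)/(n−1) = (554×11.9−89.5×51.5)/0.24 = 8120 J.
ΔU = nCvΔT = 1.24×20.8×(448−638) = -4870 J.
Q = ΔU + W = 3250 J.
Net over both steps: W = 3740 J, Q = -1130 J, ΔU = -4870 J.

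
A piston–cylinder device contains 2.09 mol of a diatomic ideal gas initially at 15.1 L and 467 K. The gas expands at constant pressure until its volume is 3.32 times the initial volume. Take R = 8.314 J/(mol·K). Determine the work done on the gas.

P₁ = nRT₁/V₁ = 2.09×8.314×467/15.1 = 537 kPa.
Isobaric: P stays 537 kPa; V/T = const ⇒ T₂ = 1550 K, V₂ = 50.1 L.
W = PΔV = 537×(50.1−15.1) kPa·L = 18800 J.
Work done on the gas = −W_by = -18800 J.

-18800 J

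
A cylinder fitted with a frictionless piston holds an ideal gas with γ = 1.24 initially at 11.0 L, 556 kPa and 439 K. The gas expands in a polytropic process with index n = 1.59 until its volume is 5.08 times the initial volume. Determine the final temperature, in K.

Polytropic n=1.59: T₂ = T₁(V₁/V₂)^(n−1) = 439×(0.197)^0.59 = 168 K; P₂ = P₁(V₁/V₂)^n = 42.0 kPa.

168 K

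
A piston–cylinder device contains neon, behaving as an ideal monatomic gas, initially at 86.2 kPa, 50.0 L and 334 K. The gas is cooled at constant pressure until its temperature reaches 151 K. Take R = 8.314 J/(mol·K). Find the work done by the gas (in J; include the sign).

-2360 J

n = P₁V₁/(RT₁) = 86.2×50.0/(8.314×334) = 1.55 mol.
Isobaric: P stays 86.2 kPa; V/T = const ⇒ T₂ = 151 K, V₂ = 22.6 L.
W = PΔV = 86.2×(22.6−50.0) kPa·L = -2360 J.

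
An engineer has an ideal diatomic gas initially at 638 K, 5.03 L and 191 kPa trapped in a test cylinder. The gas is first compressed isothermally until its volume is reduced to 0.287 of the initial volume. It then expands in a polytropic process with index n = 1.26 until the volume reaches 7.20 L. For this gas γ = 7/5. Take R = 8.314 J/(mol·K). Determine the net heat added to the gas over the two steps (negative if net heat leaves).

-758 J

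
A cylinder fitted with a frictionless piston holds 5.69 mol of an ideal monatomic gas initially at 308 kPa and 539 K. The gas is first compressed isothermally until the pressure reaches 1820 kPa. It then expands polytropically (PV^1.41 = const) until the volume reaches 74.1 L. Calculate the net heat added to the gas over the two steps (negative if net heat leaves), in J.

V₁ = nRT₁/P₁ = 5.69×8.314×539/308 = 82.8 L.
Step 1 — Isothermal: T stays 539 K; PV = const ⇒ V₂ = 14.0 L, P₂ = 1820 kPa.
ΔU = 0 (ideal gas, T constant).
W = nRT ln(V₂/V₁) = 5.69×8.314×539×ln(0.169) = -45300 J.
Q = ΔU + W = -45300 J.
State after step 1: P = 1820 kPa, V = 14.0 L, T = 539 K.
Step 2 — Polytropic n=1.41: T₂ = T₁(V₁/V₂)^(n−1) = 539×(0.189)^0.41 = 272 K; P₂ = P₁(V₁/V₂)^n = 174 kPa.
W = (P₁V₁−P₂V₂)/(n−1) = (1820×14.0−174×74.1)/0.41 = 30800 J.
ΔU = nCvΔT = 5.69×12.5×(272−539) = -18900 J.
Q = ΔU + W = 11800 J.
Net over both steps: W = -14500 J, Q = -33400 J, ΔU = -18900 J.

-33400 J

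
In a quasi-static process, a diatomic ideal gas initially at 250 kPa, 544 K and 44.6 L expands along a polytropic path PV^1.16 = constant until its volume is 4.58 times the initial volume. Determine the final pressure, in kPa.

42.8 kPa

Polytropic n=1.16: T₂ = T₁(V₁/V₂)^(n−1) = 544×(0.218)^0.16 = 426 K; P₂ = P₁(V₁/V₂)^n = 42.8 kPa.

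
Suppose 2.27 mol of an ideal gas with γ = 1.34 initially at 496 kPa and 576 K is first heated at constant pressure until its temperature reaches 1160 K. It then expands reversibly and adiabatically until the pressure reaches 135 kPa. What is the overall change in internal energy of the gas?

V₁ = nRT₁/P₁ = 2.27×8.314×576/496 = 21.9 L.
Step 1 — Isobaric: P stays 496 kPa; V/T = const ⇒ T₂ = 1160 K, V₂ = 44.1 L.
W = PΔV = 496×(44.1−21.9) kPa·L = 11000 J.
ΔU = nCvΔT = 2.27×24.5×(1160−576) = 32400 J.
Q = ΔU + W = nCpΔT = 43400 J.
State after step 1: P = 496 kPa, V = 44.1 L, T = 1160 K.
Step 2 — Adiabatic: T₂/T₁ = (P₂/P₁)^((γ−1)/γ) ⇒ T₂ = 1160×(0.272)^0.254 = 834 K; V₂ = 117 L.
ΔU = nCvΔT = 2.27×24.5×(834−1160) = -18100 J.
Q = 0 for an adiabatic process, so W = −ΔU = 18100 J.
Net over both steps: W = 29100 J, Q = 43400 J, ΔU = 14300 J.

14300 J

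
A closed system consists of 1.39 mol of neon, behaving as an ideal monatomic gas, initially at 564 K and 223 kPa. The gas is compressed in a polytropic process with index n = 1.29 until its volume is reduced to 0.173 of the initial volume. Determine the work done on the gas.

14900 J

V₁ = nRT₁/P₁ = 1.39×8.314×564/223 = 29.2 L.
Polytropic n=1.29: T₂ = T₁(V₁/V₂)^(n−1) = 564×(5.78)^0.29 = 938 K; P₂ = P₁(V₁/V₂)^n = 2140 kPa.
W = (P₁V₁−P₂V₂)/(n−1) = (223×29.2−2140×5.06)/0.29 = -14900 J.
Work done on the gas = −W_by = 14900 J.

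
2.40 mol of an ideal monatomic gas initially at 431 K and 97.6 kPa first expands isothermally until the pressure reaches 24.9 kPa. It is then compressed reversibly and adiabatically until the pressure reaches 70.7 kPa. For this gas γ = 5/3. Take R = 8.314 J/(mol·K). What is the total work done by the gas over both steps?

5060 J

V₁ = nRT₁/P₁ = 2.40×8.314×431/97.6 = 88.1 L.
Step 1 — Isothermal: T stays 431 K; PV = const ⇒ V₂ = 345 L, P₂ = 24.9 kPa.
ΔU = 0 (ideal gas, T constant).
W = nRT ln(V₂/V₁) = 2.40×8.314×431×ln(3.92) = 11700 J.
Q = ΔU + W = 11700 J.
State after step 1: P = 24.9 kPa, V = 345 L, T = 431 K.
Step 2 — Adiabatic: T₂/T₁ = (P₂/P₁)^((γ−1)/γ) ⇒ T₂ = 431×(2.84)^0.400 = 654 K; V₂ = 185 L.
ΔU = nCvΔT = 2.40×12.5×(654−431) = 6680 J.
Q = 0 for an adiabatic process, so W = −ΔU = -6680 J.
Net over both steps: W = 5060 J, Q = 11700 J, ΔU = 6680 J.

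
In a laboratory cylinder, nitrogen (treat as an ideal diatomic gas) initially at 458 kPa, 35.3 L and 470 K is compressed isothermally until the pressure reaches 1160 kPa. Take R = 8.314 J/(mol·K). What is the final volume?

Isothermal: T stays 470 K; PV = const ⇒ V₂ = 13.9 L, P₂ = 1160 kPa.

13.9 L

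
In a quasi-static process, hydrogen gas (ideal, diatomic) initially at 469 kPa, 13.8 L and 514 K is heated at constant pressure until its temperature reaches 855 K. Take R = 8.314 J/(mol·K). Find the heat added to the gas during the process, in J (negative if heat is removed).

15000 J

n = P₁V₁/(RT₁) = 469×13.8/(8.314×514) = 1.51 mol.
Isobaric: P stays 469 kPa; V/T = const ⇒ T₂ = 855 K, V₂ = 23.0 L.
W = PΔV = 469×(23.0−13.8) kPa·L = 4290 J.
ΔU = nCvΔT = 1.51×20.8×(855−514) = 10700 J.
Q = ΔU + W = nCpΔT = 15000 J.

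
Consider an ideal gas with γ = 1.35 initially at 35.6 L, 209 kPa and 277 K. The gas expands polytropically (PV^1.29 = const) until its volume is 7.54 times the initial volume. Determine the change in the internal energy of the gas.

-9430 J

n = P₁V₁/(RT₁) = 209×35.6/(8.314×277) = 3.23 mol.
Polytropic n=1.29: T₂ = T₁(V₁/V₂)^(n−1) = 277×(0.133)^0.29 = 154 K; P₂ = P₁(V₁/V₂)^n = 15.4 kPa.
For an ideal gas ΔU = nCvΔT with Cv = R/(γ−1) = 23.8 J/(mol·K).
ΔU = 3.23×23.8×(154−277) = -9430 J.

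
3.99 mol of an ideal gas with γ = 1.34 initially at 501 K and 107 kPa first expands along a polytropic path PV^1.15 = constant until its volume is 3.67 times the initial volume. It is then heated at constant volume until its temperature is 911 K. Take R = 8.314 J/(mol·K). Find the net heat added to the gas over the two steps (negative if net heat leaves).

59600 J

V₁ = nRT₁/P₁ = 3.99×8.314×501/107 = 155 L.
Step 1 — Polytropic n=1.15: T₂ = T₁(V₁/V₂)^(n−1) = 501×(0.272)^0.15 = 412 K; P₂ = P₁(V₁/V₂)^n = 24.0 kPa.
W = (P₁V₁−P₂V₂)/(n−1) = (107×155−24.0×570)/0.15 = 19600 J.
ΔU = nCvΔT = 3.99×24.5×(412−501) = -8660 J.
Q = ΔU + W = 11000 J.
State after step 1: P = 24.0 kPa, V = 570 L, T = 412 K.
Step 2 — Isochoric: V stays 570 L; P/T = const ⇒ T₂ = 911 K, P₂ = 53.0 kPa.
W = 0 (no volume change).
ΔU = nCvΔT = 3.99×24.5×(911−412) = 48700 J.
Q = ΔU = 48700 J.
Net over both steps: W = 19600 J, Q = 59600 J, ΔU = 40000 J.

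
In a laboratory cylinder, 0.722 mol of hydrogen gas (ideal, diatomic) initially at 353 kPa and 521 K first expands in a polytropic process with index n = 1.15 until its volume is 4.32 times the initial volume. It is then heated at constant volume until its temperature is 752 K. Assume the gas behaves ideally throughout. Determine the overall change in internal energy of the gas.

V₁ = nRT₁/P₁ = 0.722×8.314×521/353 = 8.86 L.
Step 1 — Polytropic n=1.15: T₂ = T₁(V₁/V₂)^(n−1) = 521×(0.231)^0.15 = 418 K; P₂ = P₁(V₁/V₂)^n = 65.6 kPa.
W = (P₁V₁−P₂V₂)/(n−1) = (353×8.86−65.6×38.3)/0.15 = 4110 J.
ΔU = nCvΔT = 0.722×20.8×(418−521) = -1540 J.
Q = ΔU + W = 2570 J.
State after step 1: P = 65.6 kPa, V = 38.3 L, T = 418 K.
Step 2 — Isochoric: V stays 38.3 L; P/T = const ⇒ T₂ = 752 K, P₂ = 118 kPa.
W = 0 (no volume change).
ΔU = nCvΔT = 0.722×20.8×(752−418) = 5010 J.
Q = ΔU = 5010 J.
Net over both steps: W = 4110 J, Q = 7580 J, ΔU = 3470 J.

3470 J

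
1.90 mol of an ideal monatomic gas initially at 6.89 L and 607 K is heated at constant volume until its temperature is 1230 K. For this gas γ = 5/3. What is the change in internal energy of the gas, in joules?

14800 J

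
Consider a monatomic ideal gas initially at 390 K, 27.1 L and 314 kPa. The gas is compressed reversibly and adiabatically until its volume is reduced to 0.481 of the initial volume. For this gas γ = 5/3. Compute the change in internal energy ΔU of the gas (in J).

n = P₁V₁/(RT₁) = 314×27.1/(8.314×390) = 2.62 mol.
Adiabatic: TV^(γ−1) = const ⇒ T₂ = 390×(2.08)^0.667 = 635 K; PV^γ = const ⇒ P₂ = 1060 kPa.
For an ideal gas ΔU = nCvΔT with Cv = (3/2)R = 12.5 J/(mol·K).
ΔU = 2.62×12.5×(635−390) = 8030 J.

8030 J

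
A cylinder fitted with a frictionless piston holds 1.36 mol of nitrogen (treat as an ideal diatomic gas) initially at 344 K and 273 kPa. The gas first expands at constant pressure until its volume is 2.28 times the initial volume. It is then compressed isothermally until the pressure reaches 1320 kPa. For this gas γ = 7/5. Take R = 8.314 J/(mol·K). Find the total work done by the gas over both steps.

-9000 J

V₁ = nRT₁/P₁ = 1.36×8.314×344/273 = 14.2 L.
Step 1 — Isobaric: P stays 273 kPa; V/T = const ⇒ T₂ = 784 K, V₂ = 32.5 L.
W = PΔV = 273×(32.5−14.2) kPa·L = 4980 J.
ΔU = nCvΔT = 1.36×20.8×(784−344) = 12400 J.
Q = ΔU + W = nCpΔT = 17400 J.
State after step 1: P = 273 kPa, V = 32.5 L, T = 784 K.
Step 2 — Isothermal: T stays 784 K; PV = const ⇒ V₂ = 6.72 L, P₂ = 1320 kPa.
ΔU = 0 (ideal gas, T constant).
W = nRT ln(V₂/V₁) = 1.36×8.314×784×ln(0.207) = -14000 J.
Q = ΔU + W = -14000 J.
Net over both steps: W = -9000 J, Q = 3450 J, ΔU = 12400 J.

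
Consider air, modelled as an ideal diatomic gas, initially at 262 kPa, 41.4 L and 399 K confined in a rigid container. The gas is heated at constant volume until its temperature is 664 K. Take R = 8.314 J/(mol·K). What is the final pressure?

Isochoric: V stays 41.4 L; P/T = const ⇒ T₂ = 664 K, P₂ = 436 kPa.

436 kPa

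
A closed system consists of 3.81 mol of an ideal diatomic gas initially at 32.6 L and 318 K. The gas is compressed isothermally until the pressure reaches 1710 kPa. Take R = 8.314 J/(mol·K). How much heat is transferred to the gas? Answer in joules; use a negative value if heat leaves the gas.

-17200 J

P₁ = nRT₁/V₁ = 3.81×8.314×318/32.6 = 309 kPa.
Isothermal: T stays 318 K; PV = const ⇒ V₂ = 5.89 L, P₂ = 1710 kPa.
ΔU = 0 (ideal gas, T constant).
W = nRT ln(V₂/V₁) = 3.81×8.314×318×ln(0.181) = -17200 J.
Q = ΔU + W = -17200 J.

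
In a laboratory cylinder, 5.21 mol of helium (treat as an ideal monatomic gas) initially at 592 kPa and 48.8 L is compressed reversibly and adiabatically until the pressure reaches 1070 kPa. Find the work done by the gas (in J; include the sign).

-11600 J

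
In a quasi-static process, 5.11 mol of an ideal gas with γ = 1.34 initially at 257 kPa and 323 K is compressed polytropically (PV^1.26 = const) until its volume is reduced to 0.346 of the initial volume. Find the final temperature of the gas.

V₁ = nRT₁/P₁ = 5.11×8.314×323/257 = 53.4 L.
Polytropic n=1.26: T₂ = T₁(V₁/V₂)^(n−1) = 323×(2.89)^0.26 = 426 K; P₂ = P₁(V₁/V₂)^n = 979 kPa.

426 K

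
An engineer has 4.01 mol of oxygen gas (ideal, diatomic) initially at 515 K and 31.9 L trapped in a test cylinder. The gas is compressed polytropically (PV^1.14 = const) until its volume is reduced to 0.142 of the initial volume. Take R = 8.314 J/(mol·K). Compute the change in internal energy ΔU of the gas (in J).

13500 J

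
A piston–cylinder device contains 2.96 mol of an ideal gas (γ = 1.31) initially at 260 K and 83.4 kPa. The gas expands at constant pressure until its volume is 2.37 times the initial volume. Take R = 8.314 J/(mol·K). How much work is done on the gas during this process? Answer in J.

V₁ = nRT₁/P₁ = 2.96×8.314×260/83.4 = 76.7 L.
Isobaric: P stays 83.4 kPa; V/T = const ⇒ T₂ = 616 K, V₂ = 182 L.
W = PΔV = 83.4×(182−76.7) kPa·L = 8770 J.
Work done on the gas = −W_by = -8770 J.

-8770 J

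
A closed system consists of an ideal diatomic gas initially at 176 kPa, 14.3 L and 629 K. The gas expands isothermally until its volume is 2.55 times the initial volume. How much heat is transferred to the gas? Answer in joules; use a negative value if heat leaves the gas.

2360 J

n = P₁V₁/(RT₁) = 176×14.3/(8.314×629) = 0.481 mol.
Isothermal: T stays 629 K; PV = const ⇒ V₂ = 36.5 L, P₂ = 69.0 kPa.
ΔU = 0 (ideal gas, T constant).
W = nRT ln(V₂/V₁) = 0.481×8.314×629×ln(2.55) = 2360 J.
Q = ΔU + W = 2360 J.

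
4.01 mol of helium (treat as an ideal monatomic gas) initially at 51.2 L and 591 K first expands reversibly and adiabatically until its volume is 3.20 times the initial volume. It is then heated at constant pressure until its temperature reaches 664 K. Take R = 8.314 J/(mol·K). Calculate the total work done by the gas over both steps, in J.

29000 J

P₁ = nRT₁/V₁ = 4.01×8.314×591/51.2 = 385 kPa.
Step 1 — Adiabatic: TV^(γ−1) = const ⇒ T₂ = 591×(0.312)^0.667 = 272 K; PV^γ = const ⇒ P₂ = 55.4 kPa.
ΔU = nCvΔT = 4.01×12.5×(272−591) = -15900 J.
Q = 0 for an adiabatic process, so W = −ΔU = 15900 J.
State after step 1: P = 55.4 kPa, V = 164 L, T = 272 K.
Step 2 — Isobaric: P stays 55.4 kPa; V/T = const ⇒ T₂ = 664 K, V₂ = 400 L.
W = PΔV = 55.4×(400−164) kPa·L = 13100 J.
ΔU = nCvΔT = 4.01×12.5×(664−272) = 19600 J.
Q = ΔU + W = nCpΔT = 32700 J.
Net over both steps: W = 29000 J, Q = 32700 J, ΔU = 3650 J.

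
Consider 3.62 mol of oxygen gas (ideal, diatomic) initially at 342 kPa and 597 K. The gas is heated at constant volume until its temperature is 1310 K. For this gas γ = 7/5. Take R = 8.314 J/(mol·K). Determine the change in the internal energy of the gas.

53600 J

V₁ = nRT₁/P₁ = 3.62×8.314×597/342 = 52.5 L.
Isochoric: V stays 52.5 L; P/T = const ⇒ T₂ = 1310 K, P₂ = 750 kPa.
For an ideal gas ΔU = nCvΔT with Cv = (5/2)R = 20.8 J/(mol·K).
ΔU = 3.62×20.8×(1310−597) = 53600 J.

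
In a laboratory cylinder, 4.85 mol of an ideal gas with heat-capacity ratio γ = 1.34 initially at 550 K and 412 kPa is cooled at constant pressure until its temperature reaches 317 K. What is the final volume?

31.0 L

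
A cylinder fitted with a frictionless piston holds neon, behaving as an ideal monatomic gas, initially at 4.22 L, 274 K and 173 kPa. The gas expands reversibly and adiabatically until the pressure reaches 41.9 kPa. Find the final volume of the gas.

Adiabatic: T₂/T₁ = (P₂/P₁)^((γ−1)/γ) ⇒ T₂ = 274×(0.242)^0.400 = 155 K; V₂ = 9.88 L.

9.88 L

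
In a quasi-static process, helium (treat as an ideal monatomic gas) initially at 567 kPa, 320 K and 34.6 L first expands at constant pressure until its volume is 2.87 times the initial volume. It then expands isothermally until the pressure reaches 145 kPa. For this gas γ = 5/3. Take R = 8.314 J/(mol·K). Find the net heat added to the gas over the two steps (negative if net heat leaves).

n = P₁V₁/(RT₁) = 567×34.6/(8.314×320) = 7.37 mol.
Step 1 — Isobaric: P stays 567 kPa; V/T = const ⇒ T₂ = 918 K, V₂ = 99.3 L.
W = PΔV = 567×(99.3−34.6) kPa·L = 36700 J.
ΔU = nCvΔT = 7.37×12.5×(918−320) = 55000 J.
Q = ΔU + W = nCpΔT = 91700 J.
State after step 1: P = 567 kPa, V = 99.3 L, T = 918 K.
Step 2 — Isothermal: T stays 918 K; PV = const ⇒ V₂ = 388 L, P₂ = 145 kPa.
ΔU = 0 (ideal gas, T constant).
W = nRT ln(V₂/V₁) = 7.37×8.314×918×ln(3.91) = 76800 J.
Q = ΔU + W = 76800 J.
Net over both steps: W = 113000 J, Q = 168000 J, ΔU = 55000 J.

168000 J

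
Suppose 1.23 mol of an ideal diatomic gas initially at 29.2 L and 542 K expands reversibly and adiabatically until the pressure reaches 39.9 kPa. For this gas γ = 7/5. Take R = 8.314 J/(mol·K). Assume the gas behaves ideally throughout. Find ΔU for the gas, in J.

-4980 J

P₁ = nRT₁/V₁ = 1.23×8.314×542/29.2 = 190 kPa.
Adiabatic: T₂/T₁ = (P₂/P₁)^((γ−1)/γ) ⇒ T₂ = 542×(0.210)^0.286 = 347 K; V₂ = 89.0 L.
For an ideal gas ΔU = nCvΔT with Cv = (5/2)R = 20.8 J/(mol·K).
ΔU = 1.23×20.8×(347−542) = -4980 J.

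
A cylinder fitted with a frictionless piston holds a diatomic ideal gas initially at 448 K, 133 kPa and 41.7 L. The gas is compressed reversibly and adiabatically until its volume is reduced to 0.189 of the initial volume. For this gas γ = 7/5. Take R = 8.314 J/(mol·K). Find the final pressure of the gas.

1370 kPa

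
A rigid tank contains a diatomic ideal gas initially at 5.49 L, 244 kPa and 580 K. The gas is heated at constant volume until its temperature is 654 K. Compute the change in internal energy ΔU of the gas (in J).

n = P₁V₁/(RT₁) = 244×5.49/(8.314×580) = 0.278 mol.
Isochoric: V stays 5.49 L; P/T = const ⇒ T₂ = 654 K, P₂ = 275 kPa.
For an ideal gas ΔU = nCvΔT with Cv = (5/2)R = 20.8 J/(mol·K).
ΔU = 0.278×20.8×(654−580) = 427 J.

427 J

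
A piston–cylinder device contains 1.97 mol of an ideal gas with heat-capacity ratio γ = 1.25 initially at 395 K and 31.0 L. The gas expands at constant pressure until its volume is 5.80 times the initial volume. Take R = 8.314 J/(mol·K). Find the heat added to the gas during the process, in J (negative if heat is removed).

P₁ = nRT₁/V₁ = 1.97×8.314×395/31.0 = 209 kPa.
Isobaric: P stays 209 kPa; V/T = const ⇒ T₂ = 2290 K, V₂ = 180 L.
W = PΔV = 209×(180−31.0) kPa·L = 31100 J.
ΔU = nCvΔT = 1.97×33.3×(2290−395) = 124000 J.
Q = ΔU + W = nCpΔT = 155000 J.

155000 J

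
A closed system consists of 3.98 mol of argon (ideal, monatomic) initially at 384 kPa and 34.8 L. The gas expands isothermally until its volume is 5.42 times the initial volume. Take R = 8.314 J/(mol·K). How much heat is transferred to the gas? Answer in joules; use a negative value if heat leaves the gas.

22600 J

T₁ = P₁V₁/(nR) = 384×34.8/(3.98×8.314) = 404 K.
Isothermal: T stays 404 K; PV = const ⇒ V₂ = 189 L, P₂ = 70.8 kPa.
ΔU = 0 (ideal gas, T constant).
W = nRT ln(V₂/V₁) = 3.98×8.314×404×ln(5.42) = 22600 J.
Q = ΔU + W = 22600 J.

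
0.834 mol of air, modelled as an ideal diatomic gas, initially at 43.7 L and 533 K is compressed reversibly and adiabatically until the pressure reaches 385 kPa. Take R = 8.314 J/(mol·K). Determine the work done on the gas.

P₁ = nRT₁/V₁ = 0.834×8.314×533/43.7 = 84.6 kPa.
Adiabatic: T₂/T₁ = (P₂/P₁)^((γ−1)/γ) ⇒ T₂ = 533×(4.55)^0.286 = 822 K; V₂ = 14.8 L.
ΔU = nCvΔT = 0.834×20.8×(822−533) = 5010 J.
Q = 0 for an adiabatic process, so W = −ΔU = -5010 J.
Work done on the gas = −W_by = 5010 J.

5010 J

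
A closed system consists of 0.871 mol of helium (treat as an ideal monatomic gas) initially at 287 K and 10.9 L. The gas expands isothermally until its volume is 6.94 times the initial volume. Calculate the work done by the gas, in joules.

P₁ = nRT₁/V₁ = 0.871×8.314×287/10.9 = 191 kPa.
Isothermal: T stays 287 K; PV = const ⇒ V₂ = 75.6 L, P₂ = 27.5 kPa.
W = nRT ln(V₂/V₁) = 0.871×8.314×287×ln(6.94) = 4030 J.

4030 J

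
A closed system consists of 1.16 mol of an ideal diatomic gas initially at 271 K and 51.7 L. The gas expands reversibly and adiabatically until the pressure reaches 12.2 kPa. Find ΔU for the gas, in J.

-2180 J

P₁ = nRT₁/V₁ = 1.16×8.314×271/51.7 = 50.6 kPa.
Adiabatic: T₂/T₁ = (P₂/P₁)^((γ−1)/γ) ⇒ T₂ = 271×(0.241)^0.286 = 181 K; V₂ = 143 L.
For an ideal gas ΔU = nCvΔT with Cv = (5/2)R = 20.8 J/(mol·K).
ΔU = 1.16×20.8×(181−271) = -2180 J.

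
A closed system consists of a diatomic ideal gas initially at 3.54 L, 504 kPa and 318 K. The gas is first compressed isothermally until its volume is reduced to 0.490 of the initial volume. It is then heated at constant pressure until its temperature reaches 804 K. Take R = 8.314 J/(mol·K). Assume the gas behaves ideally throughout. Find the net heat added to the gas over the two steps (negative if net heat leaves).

n = P₁V₁/(RT₁) = 504×3.54/(8.314×318) = 0.675 mol.
Step 1 — Isothermal: T stays 318 K; PV = const ⇒ V₂ = 1.73 L, P₂ = 1030 kPa.
ΔU = 0 (ideal gas, T constant).
W = nRT ln(V₂/V₁) = 0.675×8.314×318×ln(0.490) = -1270 J.
Q = ΔU + W = -1270 J.
State after step 1: P = 1030 kPa, V = 1.73 L, T = 318 K.
Step 2 — Isobaric: P stays 1030 kPa; V/T = const ⇒ T₂ = 804 K, V₂ = 4.39 L.
W = PΔV = 1030×(4.39−1.73) kPa·L = 2730 J.
ΔU = nCvΔT = 0.675×20.8×(804−318) = 6820 J.
Q = ΔU + W = nCpΔT = 9540 J.
Net over both steps: W = 1450 J, Q = 8270 J, ΔU = 6820 J.

8270 J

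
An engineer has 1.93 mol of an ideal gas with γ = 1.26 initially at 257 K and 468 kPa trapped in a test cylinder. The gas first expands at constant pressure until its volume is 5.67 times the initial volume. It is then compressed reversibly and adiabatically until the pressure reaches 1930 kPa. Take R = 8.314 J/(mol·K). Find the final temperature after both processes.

V₁ = nRT₁/P₁ = 1.93×8.314×257/468 = 8.81 L.
Step 1 — Isobaric: P stays 468 kPa; V/T = const ⇒ T₂ = 1460 K, V₂ = 50.0 L.
W = PΔV = 468×(50.0−8.81) kPa·L = 19300 J.
ΔU = nCvΔT = 1.93×32.0×(1460−257) = 74100 J.
Q = ΔU + W = nCpΔT = 93300 J.
State after step 1: P = 468 kPa, V = 50.0 L, T = 1460 K.
Step 2 — Adiabatic: T₂/T₁ = (P₂/P₁)^((γ−1)/γ) ⇒ T₂ = 1460×(4.12)^0.206 = 1950 K; V₂ = 16.2 L.
ΔU = nCvΔT = 1.93×32.0×(1950−1460) = 30500 J.
Q = 0 for an adiabatic process, so W = −ΔU = -30500 J.
Net over both steps: W = -11300 J, Q = 93300 J, ΔU = 105000 J.

1950 K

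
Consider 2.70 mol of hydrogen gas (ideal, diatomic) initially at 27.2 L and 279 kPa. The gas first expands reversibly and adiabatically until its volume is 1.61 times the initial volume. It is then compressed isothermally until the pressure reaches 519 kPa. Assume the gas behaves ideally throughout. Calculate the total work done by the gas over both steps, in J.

-4780 J

T₁ = P₁V₁/(nR) = 279×27.2/(2.70×8.314) = 338 K.
Step 1 — Adiabatic: TV^(γ−1) = const ⇒ T₂ = 338×(0.621)^0.400 = 279 K; PV^γ = const ⇒ P₂ = 143 kPa.
ΔU = nCvΔT = 2.70×20.8×(279−338) = -3290 J.
Q = 0 for an adiabatic process, so W = −ΔU = 3290 J.
State after step 1: P = 143 kPa, V = 43.8 L, T = 279 K.
Step 2 — Isothermal: T stays 279 K; PV = const ⇒ V₂ = 12.1 L, P₂ = 519 kPa.
ΔU = 0 (ideal gas, T constant).
W = nRT ln(V₂/V₁) = 2.70×8.314×279×ln(0.276) = -8080 J.
Q = ΔU + W = -8080 J.
Net over both steps: W = -4780 J, Q = -8080 J, ΔU = -3290 J.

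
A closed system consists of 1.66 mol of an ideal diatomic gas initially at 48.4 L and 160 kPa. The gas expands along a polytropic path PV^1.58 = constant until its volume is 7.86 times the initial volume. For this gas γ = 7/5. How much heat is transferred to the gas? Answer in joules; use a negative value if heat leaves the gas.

-4190 J

T₁ = P₁V₁/(nR) = 160×48.4/(1.66×8.314) = 561 K.
Polytropic n=1.58: T₂ = T₁(V₁/V₂)^(n−1) = 561×(0.127)^0.58 = 170 K; P₂ = P₁(V₁/V₂)^n = 6.16 kPa.
W = (P₁V₁−P₂V₂)/(n−1) = (160×48.4−6.16×380)/0.58 = 9310 J.
ΔU = nCvΔT = 1.66×20.8×(170−561) = -13500 J.
Q = ΔU + W = -4190 J.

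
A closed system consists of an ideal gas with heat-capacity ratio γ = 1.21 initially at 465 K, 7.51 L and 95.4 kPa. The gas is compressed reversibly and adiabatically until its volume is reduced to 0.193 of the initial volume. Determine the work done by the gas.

-1410 J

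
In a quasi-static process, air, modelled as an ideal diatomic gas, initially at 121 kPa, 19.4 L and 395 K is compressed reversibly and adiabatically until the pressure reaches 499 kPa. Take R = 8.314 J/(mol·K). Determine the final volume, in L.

7.05 L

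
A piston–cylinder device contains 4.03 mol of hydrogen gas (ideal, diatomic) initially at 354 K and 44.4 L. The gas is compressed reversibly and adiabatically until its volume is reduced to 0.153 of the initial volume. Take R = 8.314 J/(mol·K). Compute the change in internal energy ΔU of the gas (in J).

P₁ = nRT₁/V₁ = 4.03×8.314×354/44.4 = 267 kPa.
Adiabatic: TV^(γ−1) = const ⇒ T₂ = 354×(6.54)^0.400 = 750 K; PV^γ = const ⇒ P₂ = 3700 kPa.
For an ideal gas ΔU = nCvΔT with Cv = (5/2)R = 20.8 J/(mol·K).
ΔU = 4.03×20.8×(750−354) = 33200 J.

33200 J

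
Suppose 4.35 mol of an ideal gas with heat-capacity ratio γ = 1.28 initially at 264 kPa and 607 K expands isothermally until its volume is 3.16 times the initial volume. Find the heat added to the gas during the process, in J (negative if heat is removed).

25300 J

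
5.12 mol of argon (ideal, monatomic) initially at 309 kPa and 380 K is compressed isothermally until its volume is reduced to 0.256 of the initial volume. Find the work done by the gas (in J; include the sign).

-22000 J

V₁ = nRT₁/P₁ = 5.12×8.314×380/309 = 52.3 L.
Isothermal: T stays 380 K; PV = const ⇒ V₂ = 13.4 L, P₂ = 1210 kPa.
W = nRT ln(V₂/V₁) = 5.12×8.314×380×ln(0.256) = -22000 J.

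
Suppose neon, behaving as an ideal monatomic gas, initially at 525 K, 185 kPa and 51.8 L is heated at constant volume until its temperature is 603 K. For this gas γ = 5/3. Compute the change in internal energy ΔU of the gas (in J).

2140 J

n = P₁V₁/(RT₁) = 185×51.8/(8.314×525) = 2.20 mol.
Isochoric: V stays 51.8 L; P/T = const ⇒ T₂ = 603 K, P₂ = 212 kPa.
For an ideal gas ΔU = nCvΔT with Cv = (3/2)R = 12.5 J/(mol·K).
ΔU = 2.20×12.5×(603−525) = 2140 J.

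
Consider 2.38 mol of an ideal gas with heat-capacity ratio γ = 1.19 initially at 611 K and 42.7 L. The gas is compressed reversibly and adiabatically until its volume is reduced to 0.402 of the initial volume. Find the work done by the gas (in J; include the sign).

P₁ = nRT₁/V₁ = 2.38×8.314×611/42.7 = 283 kPa.
Adiabatic: TV^(γ−1) = const ⇒ T₂ = 611×(2.49)^0.190 = 727 K; PV^γ = const ⇒ P₂ = 837 kPa.
ΔU = nCvΔT = 2.38×43.8×(727−611) = 12000 J.
Q = 0 for an adiabatic process, so W = −ΔU = -12000 J.

-12000 J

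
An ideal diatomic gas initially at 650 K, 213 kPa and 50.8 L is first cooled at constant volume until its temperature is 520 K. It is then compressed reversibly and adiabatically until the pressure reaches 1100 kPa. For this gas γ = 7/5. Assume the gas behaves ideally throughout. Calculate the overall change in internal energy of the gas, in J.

9820 J

n = P₁V₁/(RT₁) = 213×50.8/(8.314×650) = 2.00 mol.
Step 1 — Isochoric: V stays 50.8 L; P/T = const ⇒ T₂ = 520 K, P₂ = 170 kPa.
W = 0 (no volume change).
ΔU = nCvΔT = 2.00×20.8×(520−650) = -5410 J.
Q = ΔU = -5410 J.
State after step 1: P = 170 kPa, V = 50.8 L, T = 520 K.
Step 2 — Adiabatic: T₂/T₁ = (P₂/P₁)^((γ−1)/γ) ⇒ T₂ = 520×(6.46)^0.286 = 886 K; V₂ = 13.4 L.
ΔU = nCvΔT = 2.00×20.8×(886−520) = 15200 J.
Q = 0 for an adiabatic process, so W = −ΔU = -15200 J.
Net over both steps: W = -15200 J, Q = -5410 J, ΔU = 9820 J.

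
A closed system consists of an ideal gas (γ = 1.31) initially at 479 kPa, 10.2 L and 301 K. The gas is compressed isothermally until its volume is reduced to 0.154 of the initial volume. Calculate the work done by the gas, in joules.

n = P₁V₁/(RT₁) = 479×10.2/(8.314×301) = 1.95 mol.
Isothermal: T stays 301 K; PV = const ⇒ V₂ = 1.57 L, P₂ = 3110 kPa.
W = nRT ln(V₂/V₁) = 1.95×8.314×301×ln(0.154) = -9140 J.

-9140 J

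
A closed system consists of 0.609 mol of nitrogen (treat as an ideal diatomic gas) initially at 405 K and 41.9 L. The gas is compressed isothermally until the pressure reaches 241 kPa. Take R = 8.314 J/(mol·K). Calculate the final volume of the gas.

P₁ = nRT₁/V₁ = 0.609×8.314×405/41.9 = 48.9 kPa.
Isothermal: T stays 405 K; PV = const ⇒ V₂ = 8.51 L, P₂ = 241 kPa.

8.51 L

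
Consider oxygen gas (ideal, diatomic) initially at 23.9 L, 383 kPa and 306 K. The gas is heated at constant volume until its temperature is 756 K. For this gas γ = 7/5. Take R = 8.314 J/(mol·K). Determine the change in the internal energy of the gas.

n = P₁V₁/(RT₁) = 383×23.9/(8.314×306) = 3.60 mol.
Isochoric: V stays 23.9 L; P/T = const ⇒ T₂ = 756 K, P₂ = 946 kPa.
For an ideal gas ΔU = nCvΔT with Cv = (5/2)R = 20.8 J/(mol·K).
ΔU = 3.60×20.8×(756−306) = 33700 J.

33700 J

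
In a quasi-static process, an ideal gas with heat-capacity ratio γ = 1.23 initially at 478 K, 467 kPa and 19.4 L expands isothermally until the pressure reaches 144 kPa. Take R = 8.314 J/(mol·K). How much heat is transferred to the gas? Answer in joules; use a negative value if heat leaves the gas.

10700 J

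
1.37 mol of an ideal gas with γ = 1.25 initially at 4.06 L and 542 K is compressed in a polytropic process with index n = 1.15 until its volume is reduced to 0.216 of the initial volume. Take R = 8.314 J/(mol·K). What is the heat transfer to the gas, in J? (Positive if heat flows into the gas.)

-4250 J

P₁ = nRT₁/V₁ = 1.37×8.314×542/4.06 = 1520 kPa.
Polytropic n=1.15: T₂ = T₁(V₁/V₂)^(n−1) = 542×(4.63)^0.15 = 682 K; P₂ = P₁(V₁/V₂)^n = 8860 kPa.
W = (P₁V₁−P₂V₂)/(n−1) = (1520×4.06−8860×0.877)/0.15 = -10600 J.
ΔU = nCvΔT = 1.37×33.3×(682−542) = 6380 J.
Q = ΔU + W = -4250 J.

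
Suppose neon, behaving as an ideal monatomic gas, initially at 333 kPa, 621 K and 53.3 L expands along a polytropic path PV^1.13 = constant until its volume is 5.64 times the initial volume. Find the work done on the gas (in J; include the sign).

-27500 J

n = P₁V₁/(RT₁) = 333×53.3/(8.314×621) = 3.44 mol.
Polytropic n=1.13: T₂ = T₁(V₁/V₂)^(n−1) = 621×(0.177)^0.13 = 496 K; P₂ = P₁(V₁/V₂)^n = 47.2 kPa.
W = (P₁V₁−P₂V₂)/(n−1) = (333×53.3−47.2×301)/0.13 = 27500 J.
Work done on the gas = −W_by = -27500 J.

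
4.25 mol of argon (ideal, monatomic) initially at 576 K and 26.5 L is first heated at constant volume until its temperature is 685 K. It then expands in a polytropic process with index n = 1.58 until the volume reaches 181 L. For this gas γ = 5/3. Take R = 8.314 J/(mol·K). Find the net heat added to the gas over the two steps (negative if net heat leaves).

P₁ = nRT₁/V₁ = 4.25×8.314×576/26.5 = 768 kPa.
Step 1 — Isochoric: V stays 26.5 L; P/T = const ⇒ T₂ = 685 K, P₂ = 913 kPa.
W = 0 (no volume change).
ΔU = nCvΔT = 4.25×12.5×(685−576) = 5780 J.
Q = ΔU = 5780 J.
State after step 1: P = 913 kPa, V = 26.5 L, T = 685 K.
Step 2 — Polytropic n=1.58: T₂ = T₁(V₁/V₂)^(n−1) = 685×(0.146)^0.58 = 225 K; P₂ = P₁(V₁/V₂)^n = 43.9 kPa.
W = (P₁V₁−P₂V₂)/(n−1) = (913×26.5−43.9×181)/0.58 = 28000 J.
ΔU = nCvΔT = 4.25×12.5×(225−685) = -24400 J.
Q = ΔU + W = 3650 J.
Net over both steps: W = 28000 J, Q = 9420 J, ΔU = -18600 J.

9420 J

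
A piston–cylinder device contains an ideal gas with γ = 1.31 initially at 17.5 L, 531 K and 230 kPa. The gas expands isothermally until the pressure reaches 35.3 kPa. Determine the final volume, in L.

114 L

Isothermal: T stays 531 K; PV = const ⇒ V₂ = 114 L, P₂ = 35.3 kPa.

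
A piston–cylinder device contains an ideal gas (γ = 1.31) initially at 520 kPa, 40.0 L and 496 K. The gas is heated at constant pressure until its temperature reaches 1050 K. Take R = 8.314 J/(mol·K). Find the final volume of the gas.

Isobaric: P stays 520 kPa; V/T = const ⇒ T₂ = 1050 K, V₂ = 84.7 L.

84.7 L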